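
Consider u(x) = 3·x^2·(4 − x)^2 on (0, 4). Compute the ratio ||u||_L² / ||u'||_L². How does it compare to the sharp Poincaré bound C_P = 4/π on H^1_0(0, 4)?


||u||_L² / ||u'||_L² = 2*sqrt(3)/3 < C_P = 4/π.

u(x) = 3·x^2·(4 − x)^2, so u'(x) = 12*x*(x - 4)*(x - 2).
u(x) = 3·x^2·(4 − x)^2 vanishes at x = 0 and x = 4, so u ∈ H^1_0(0, 4). Differentiate via the product rule and integrate the resulting polynomials term by term.
  ∫_0^4 u² dx = ∫_0^4 (9*x^8 - 144*x^7 + 864*x^6 - 2304*x^5 + 2304*x^4) dx. Term by term:
    ∫_0^4 9*x^8 dx = 262144;  ∫_0^4 -144*x^7 dx = -1179648;  ∫_0^4 864*x^6 dx = 14155776/7;
    ∫_0^4 -2304*x^5 dx = -1572864;  ∫_0^4 2304*x^4 dx = 2359296/5.
  Sum: 262144 − 1179648 + 14155776/7 − 1572864 + 2359296/5 = 131072/35.
  ∫_0^4 (u')² dx = ∫_0^4 (144*x^6 - 1728*x^5 + 7488*x^4 - 13824*x^3 + 9216*x^2) dx. Term by term:
    ∫_0^4 144*x^6 dx = 2359296/7;  ∫_0^4 -1728*x^5 dx = -1179648;  ∫_0^4 7488*x^4 dx = 7667712/5;
    ∫_0^4 -13824*x^3 dx = -884736;  ∫_0^4 9216*x^2 dx = 196608.
  Sum: 2359296/7 − 1179648 + 7667712/5 − 884736 + 196608 = 98304/35.
∫_0^4 u² dx = 131072/35, so ||u||_L² = 256*sqrt(70)/35.
∫_0^4 (u')² dx = 98304/35, so ||u'||_L² = 128*sqrt(210)/35.
Ratio ||u||_L² / ||u'||_L² = 2*sqrt(3)/3.
Sharp Poincaré constant on H^1_0(0, 4) is C_P = L/π = 4/π, achieved by sin(π/4·x).
A polynomial bump cannot attain the sharp Poincaré constant (only the first sine eigenfunction does), so the ratio is strictly less than C_P, consistent with ||u||_L² ≤ C_P ||u'||_L².


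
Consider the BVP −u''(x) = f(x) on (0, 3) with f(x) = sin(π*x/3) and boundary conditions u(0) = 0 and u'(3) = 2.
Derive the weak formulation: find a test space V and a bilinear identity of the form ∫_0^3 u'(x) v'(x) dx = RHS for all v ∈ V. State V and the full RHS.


V = {v ∈ H^1(0, 3) : v(0) = 0} (test functions vanish at x = 0 where u is specified); weak form: ∫_0^3 u'v' dx = ∫_0^3 (sin(π*x/3)) v dx + 2·v(3) for all v ∈ V.

Multiply both sides by a test function v and integrate from 0 to 3:
  ∫_0^3 −u''(x) v(x) dx = ∫_0^3 f(x) v(x) dx.
Integrate the LHS by parts once:
  ∫_0^3 −u'' v dx = −[u'(x) v(x)]_0^3 + ∫_0^3 u'(x) v'(x) dx.
Thus ∫_0^3 u'(x) v'(x) dx = ∫_0^3 f(x) v(x) dx + [u'(x) v(x)]_0^3.
Choose V so that boundary terms are either known or forced to vanish.
Mixed BC: u(0) = 0 (Dirichlet) and u'(3) = 2 (Neumann). Define V = {v ∈ H^1(0, 3) : v(0) = 0}. Then [u' v]_0^3 = u'(3)·v(3) − u'(0)·0 = 2·v(3).
Weak formulation: find u (satisfying any essential BC) such that ∫_0^3 u'(x) v'(x) dx = ∫_0^3 f v dx + 2·v(3) for all v ∈ V (Dirichlet at 0 absorbed into V; Neumann datum at x = 3 contributes the boundary term).
Substituting f(x) = sin(π*x/3), the right-hand side is ∫_0^3 (sin(π*x/3)) v dx + 2·v(3).


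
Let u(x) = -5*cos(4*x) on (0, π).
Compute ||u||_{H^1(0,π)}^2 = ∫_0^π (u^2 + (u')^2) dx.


||u||_{H^1(0,π)}^2 = 425*π/2

u'(x) = 20*sin(4*x).
Expand u² and (u')² and integrate term by term on (0, π), using: for integers n ≥ 1, ∫_0^π sin²(nx) dx = ∫_0^π cos²(nx) dx = π/2; for n ≠ n', ∫_0^π sin(nx)sin(n'x) dx = ∫_0^π cos(nx)cos(n'x) dx = 0; and by product-to-sum, ∫_0^π sin(nx)cos(n'x) dx = ½∫_0^π [sin((n+n')x) + sin((n−n')x)] dx, which is 0 when n+n' is even and 2n/(n²−n'²) when n+n' is odd (it need not vanish on (0, π)).
  u² squared terms: (-5)²·∫cos(4x)² dx = 25·π/2 = 25*π/2.
  So ∫_0^π u² dx = 25*π/2.
  (u')² squared terms: (20)²·∫sin(4x)² dx = 400·π/2 = 200*π.
  So ∫_0^π (u')² dx = 200*π.
||u||_{H^1}^2 = (25*π/2) + (200*π) = 425*π/2.


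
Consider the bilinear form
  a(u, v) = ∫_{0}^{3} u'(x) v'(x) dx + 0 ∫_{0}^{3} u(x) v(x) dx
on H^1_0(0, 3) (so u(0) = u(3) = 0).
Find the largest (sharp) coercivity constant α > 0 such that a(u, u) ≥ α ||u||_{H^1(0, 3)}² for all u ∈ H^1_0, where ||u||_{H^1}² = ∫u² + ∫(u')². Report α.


α = π^2/(9 + π^2)

Coercivity of a(·,·) on H^1_0(0, 3) means a(u, u) ≥ α ||u||_{H^1}² for every u ∈ H^1_0.
The interval has length L = 3, and Poincaré/coercivity depend only on L. Here a(u, u) = ∫(u')² + (0)·∫u².
Here c = 0, so a(u,u) = ∫(u')² alone. The condition a(u,u) ≥ α||u||_{H^1}² reads (1−α)∫(u')² ≥ (α−c)∫u². Any admissible α is ≤ 1 (rapidly oscillating u have ∫u²/∫(u')² → 0), and α = 1 would force 0 ≥ (1−c)∫u², impossible since c < 1; so 1−α > 0. By the sharp Poincaré inequality on H^1_0 of an interval of length L, ∫(u')² ≥ (π/L)²∫u² with equality for the first sine mode sin(π(x−x₀)/L) (x₀ the left endpoint), so the inequality holds for all u iff (1−α)(π/L)² ≥ α − c, i.e. α ≤ ((π/L)² + c)/((π/L)² + 1) = (1 + c(L/π)²)/(1 + (L/π)²). (Direct route, valid since c ≤ 0: Poincaré gives c∫u² ≥ c(L/π)²∫(u')², so a(u,u) ≥ (1 + c(L/π)²)∫(u')², while ||u||_{H^1}² ≤ (1 + (L/π)²)∫(u')²; dividing yields the same α.) With (π/L)² = π^2/9 and c = 0, the largest admissible constant is α = ((π/L)² + c)/((π/L)² + 1).
Simplifying, α = π^2/(9 + π^2).


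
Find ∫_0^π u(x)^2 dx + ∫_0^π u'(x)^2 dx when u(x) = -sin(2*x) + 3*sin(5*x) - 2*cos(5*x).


||u||_{H^1(0,π)}^2 = -416/21 + 343*π/2

u'(x) = 10*sin(5*x) - 2*cos(2*x) + 15*cos(5*x).
Expand u² and (u')² and integrate term by term on (0, π), using: for integers n ≥ 1, ∫_0^π sin²(nx) dx = ∫_0^π cos²(nx) dx = π/2; for n ≠ n', ∫_0^π sin(nx)sin(n'x) dx = ∫_0^π cos(nx)cos(n'x) dx = 0; and by product-to-sum, ∫_0^π sin(nx)cos(n'x) dx = ½∫_0^π [sin((n+n')x) + sin((n−n')x)] dx, which is 0 when n+n' is even and 2n/(n²−n'²) when n+n' is odd (it need not vanish on (0, π)).
  u² squared terms: (-1)²·∫sin(2x)² dx = 1·π/2 = π/2;  (-2)²·∫cos(5x)² dx = 4·π/2 = 2*π;  (3)²·∫sin(5x)² dx = 9·π/2 = 9*π/2.
  u² cross terms: 2·(-1)·(-2)·∫sin(2x)·cos(5x) dx = 4·(-4/21) = -16/21;  2·(-1)·(3)·∫sin(2x)·sin(5x) dx = -6·(0) = 0;  2·(-2)·(3)·∫cos(5x)·sin(5x) dx = -12·(0) = 0.
  So ∫_0^π u² dx = π/2 + 2*π + 9*π/2 − 16/21 + 0 + 0 = -16/21 + 7*π.
  (u')² squared terms: (-2)²·∫cos(2x)² dx = 4·π/2 = 2*π;  (10)²·∫sin(5x)² dx = 100·π/2 = 50*π;  (15)²·∫cos(5x)² dx = 225·π/2 = 225*π/2.
  (u')² cross terms: 2·(-2)·(10)·∫cos(2x)·sin(5x) dx = -40·(10/21) = -400/21;  2·(-2)·(15)·∫cos(2x)·cos(5x) dx = -60·(0) = 0;  2·(10)·(15)·∫sin(5x)·cos(5x) dx = 300·(0) = 0.
  So ∫_0^π (u')² dx = 2*π + 50*π + 225*π/2 − 400/21 + 0 + 0 = -400/21 + 329*π/2.
||u||_{H^1}^2 = (-16/21 + 7*π) + (-400/21 + 329*π/2) = -416/21 + 343*π/2.


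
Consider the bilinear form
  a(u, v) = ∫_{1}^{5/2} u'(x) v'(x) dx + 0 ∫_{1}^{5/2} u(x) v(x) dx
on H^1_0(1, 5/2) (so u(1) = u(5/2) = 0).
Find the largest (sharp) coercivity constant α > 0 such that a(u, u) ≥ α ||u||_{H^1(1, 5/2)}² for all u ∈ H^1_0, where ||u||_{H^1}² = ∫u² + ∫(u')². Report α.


α = 4*π^2/(9 + 4*π^2)

Coercivity of a(·,·) on H^1_0(1, 5/2) means a(u, u) ≥ α ||u||_{H^1}² for every u ∈ H^1_0.
The interval has length L = 3/2, and Poincaré/coercivity depend only on L. Here a(u, u) = ∫(u')² + (0)·∫u².
Here c = 0, so a(u,u) = ∫(u')² alone. The condition a(u,u) ≥ α||u||_{H^1}² reads (1−α)∫(u')² ≥ (α−c)∫u². Any admissible α is ≤ 1 (rapidly oscillating u have ∫u²/∫(u')² → 0), and α = 1 would force 0 ≥ (1−c)∫u², impossible since c < 1; so 1−α > 0. By the sharp Poincaré inequality on H^1_0 of an interval of length L, ∫(u')² ≥ (π/L)²∫u² with equality for the first sine mode sin(π(x−x₀)/L) (x₀ the left endpoint), so the inequality holds for all u iff (1−α)(π/L)² ≥ α − c, i.e. α ≤ ((π/L)² + c)/((π/L)² + 1) = (1 + c(L/π)²)/(1 + (L/π)²). (Direct route, valid since c ≤ 0: Poincaré gives c∫u² ≥ c(L/π)²∫(u')², so a(u,u) ≥ (1 + c(L/π)²)∫(u')², while ||u||_{H^1}² ≤ (1 + (L/π)²)∫(u')²; dividing yields the same α.) With (π/L)² = 4*π^2/9 and c = 0, the largest admissible constant is α = ((π/L)² + c)/((π/L)² + 1).
Simplifying, α = 4*π^2/(9 + 4*π^2).


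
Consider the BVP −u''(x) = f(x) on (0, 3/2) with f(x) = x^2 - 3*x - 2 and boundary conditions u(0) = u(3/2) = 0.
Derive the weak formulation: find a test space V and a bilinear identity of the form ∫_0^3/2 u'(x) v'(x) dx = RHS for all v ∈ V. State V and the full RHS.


V = H^1_0(0, 3/2) (so v(0) = v(3/2) = 0); weak form: ∫_0^3/2 u'v' dx = ∫_0^3/2 (x^2 - 3*x - 2) v dx for all v ∈ V.

Multiply both sides by a test function v and integrate from 0 to 3/2:
  ∫_0^3/2 −u''(x) v(x) dx = ∫_0^3/2 f(x) v(x) dx.
Integrate the LHS by parts once:
  ∫_0^3/2 −u'' v dx = −[u'(x) v(x)]_0^3/2 + ∫_0^3/2 u'(x) v'(x) dx.
Thus ∫_0^3/2 u'(x) v'(x) dx = ∫_0^3/2 f(x) v(x) dx + [u'(x) v(x)]_0^3/2.
Choose V so that boundary terms are either known or forced to vanish.
u is Dirichlet: u(0) = u(3/2) = 0. Let V = H^1_0(0, 3/2); then v(0) = v(3/2) = 0, and [u' v]_0^3/2 = 0.
Weak formulation: find u (satisfying any essential BC) such that ∫_0^3/2 u'(x) v'(x) dx = ∫_0^3/2 f v dx for all v ∈ V.
Substituting f(x) = x^2 - 3*x - 2, the right-hand side is ∫_0^3/2 (x^2 - 3*x - 2) v dx.


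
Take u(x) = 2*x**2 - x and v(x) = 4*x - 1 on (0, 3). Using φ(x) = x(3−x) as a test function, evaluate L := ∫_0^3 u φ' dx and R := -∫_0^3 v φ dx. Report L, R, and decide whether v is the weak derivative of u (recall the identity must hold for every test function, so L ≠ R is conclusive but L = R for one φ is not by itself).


LHS = -45/2, RHS = -45/2. Yes, v = u' weakly.

u(x) = 2*x**2 - x, classical derivative u'(x) = 4*x - 1.
φ(x) = x(3−x), so φ'(x) = 3 - 2*x.
Note φ(0) = φ(3) = 0, so the boundary term u·φ vanishes.
LHS = ∫_0^3 u(x) φ'(x) dx = ∫_0^3 (-4*x^3 + 8*x^2 - 3*x) dx. Term by term:
  ∫_0^3 -4*x^3 dx = -81;  ∫_0^3 8*x^2 dx = 72;  ∫_0^3 -3*x dx = -27/2.
Sum: -81 + 72 − 27/2 = -45/2.
So LHS = -45/2.
∫_0^3 v(x) φ(x) dx = ∫_0^3 (-4*x^3 + 13*x^2 - 3*x) dx. Term by term:
  ∫_0^3 -4*x^3 dx = -81;  ∫_0^3 13*x^2 dx = 117;  ∫_0^3 -3*x dx = -27/2.
Sum: -81 + 117 − 27/2 = 45/2.
So RHS = -∫_0^3 v(x) φ(x) dx = -45/2.
LHS = RHS, so the identity holds for this test φ.
Moreover u is smooth here and v(x) = u'(x) = 4*x - 1 pointwise, so the identity holds for every test function. Hence v is the weak derivative of u.


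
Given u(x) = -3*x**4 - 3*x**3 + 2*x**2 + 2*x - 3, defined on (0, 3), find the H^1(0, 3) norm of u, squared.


||u||_{H^1}^2 = 2785557/28

The H^1 norm (squared) on an interval (0, L) is
  ||u||_{H^1}^2 = ∫_0^L u(x)^2 dx + ∫_0^L u'(x)^2 dx.
Compute u'(x) = -12*x**3 - 9*x**2 + 4*x + 2.
Then u(x)^2 = 9*x**8 + 18*x**7 - 3*x**6 - 24*x**5 + 10*x**4 + 26*x**3 - 8*x**2 - 12*x + 9 and u'(x)^2 = 144*x**6 + 216*x**5 - 15*x**4 - 120*x**3 - 20*x**2 + 16*x + 4.
Integrate each monomial from 0 to 3 using ∫_0^3 c·x^n dx = c·3^(n+1)/(n+1):
  ∫_0^3 u(x)^2 dx = ∫_0^3 (9*x^8 + 18*x^7 - 3*x^6 - 24*x^5 + 10*x^4 + 26*x^3 - 8*x^2 - 12*x + 9) dx. Term by term:
    ∫_0^3 9*x^8 dx = 19683;  ∫_0^3 18*x^7 dx = 59049/4;  ∫_0^3 -3*x^6 dx = -6561/7;
    ∫_0^3 -24*x^5 dx = -2916;  ∫_0^3 10*x^4 dx = 486;  ∫_0^3 26*x^3 dx = 1053/2;
    ∫_0^3 -8*x^2 dx = -72;  ∫_0^3 -12*x dx = -54;  ∫_0^3 9 dx = 27.
  Sum: 19683 + 59049/4 − 6561/7 − 2916 + 486 + 1053/2 − 72 − 54 + 27 = 882153/28.
  ∫_0^3 u'(x)^2 dx = ∫_0^3 (144*x^6 + 216*x^5 - 15*x^4 - 120*x^3 - 20*x^2 + 16*x + 4) dx. Term by term:
    ∫_0^3 144*x^6 dx = 314928/7;  ∫_0^3 216*x^5 dx = 26244;  ∫_0^3 -15*x^4 dx = -729;
    ∫_0^3 -120*x^3 dx = -2430;  ∫_0^3 -20*x^2 dx = -180;  ∫_0^3 16*x dx = 72;
    ∫_0^3 4 dx = 12.
  Sum: 314928/7 + 26244 − 729 − 2430 − 180 + 72 + 12 = 475851/7.
Adding: ||u||_{H^1}^2 = 882153/28 + 475851/7 = 2785557/28.


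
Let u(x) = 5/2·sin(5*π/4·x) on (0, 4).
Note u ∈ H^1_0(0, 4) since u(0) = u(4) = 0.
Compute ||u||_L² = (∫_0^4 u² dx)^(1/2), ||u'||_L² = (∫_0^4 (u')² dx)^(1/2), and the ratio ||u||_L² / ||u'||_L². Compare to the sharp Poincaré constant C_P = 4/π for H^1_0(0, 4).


||u||_L² / ||u'||_L² = 4/(5*π) < C_P = 4/π.

u(x) = 5/2·sin(5*π/4·x), so u'(x) = 25*π*cos(5*π*x/4)/8.
Writing u(x) = A·sin(kπx/L) with A = 5/2 and k = 5, use ∫_0^L sin²(kπx/L) dx = L/2 and ∫_0^L cos²(kπx/L) dx = L/2.
u² = 25/4·sin²(5*π/4·x) and (u')² = 625*π^2/64·cos²(5*π/4·x), and each of sin², cos² integrates to L/2 = 2 over (0, 4).
∫_0^4 u² dx = 25/2, so ||u||_L² = 5*sqrt(2)/2.
∫_0^4 (u')² dx = 625*π^2/32, so ||u'||_L² = 25*sqrt(2)*π/8.
Ratio ||u||_L² / ||u'||_L² = 4/(5*π).
Sharp Poincaré constant on H^1_0(0, 4) is C_P = L/π = 4/π, achieved by sin(π/4·x).
This is the k = 5 harmonic; the ratio L/(kπ) is strictly less than C_P = L/π, consistent with the sharp inequality ||u||_L² ≤ C_P ||u'||_L².


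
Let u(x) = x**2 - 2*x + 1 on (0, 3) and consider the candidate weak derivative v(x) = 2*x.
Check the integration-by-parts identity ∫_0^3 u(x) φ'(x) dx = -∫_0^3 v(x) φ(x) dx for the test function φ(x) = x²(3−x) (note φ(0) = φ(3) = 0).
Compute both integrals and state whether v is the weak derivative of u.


LHS = -54/5, RHS = -243/10. No, v is not the weak derivative of u.

u(x) = x**2 - 2*x + 1, classical derivative u'(x) = 2*x - 2.
φ(x) = x²(3−x), so φ'(x) = 3*x*(2 - x).
Note φ(0) = φ(3) = 0, so the boundary term u·φ vanishes.
LHS = ∫_0^3 u(x) φ'(x) dx = ∫_0^3 (-3*x^4 + 12*x^3 - 15*x^2 + 6*x) dx. Term by term:
  ∫_0^3 -3*x^4 dx = -729/5;  ∫_0^3 12*x^3 dx = 243;  ∫_0^3 -15*x^2 dx = -135;
  ∫_0^3 6*x dx = 27.
Sum: -729/5 + 243 − 135 + 27 = -54/5.
So LHS = -54/5.
∫_0^3 v(x) φ(x) dx = ∫_0^3 (-2*x^4 + 6*x^3) dx. Term by term:
  ∫_0^3 -2*x^4 dx = -486/5;  ∫_0^3 6*x^3 dx = 243/2.
Sum: -486/5 + 243/2 = 243/10.
So RHS = -∫_0^3 v(x) φ(x) dx = -243/10.
LHS − RHS = 27/2 ≠ 0, so the identity fails.
(For a valid weak derivative the identity must hold for EVERY test function, in particular this one. The failure shows v is NOT the weak derivative of u.)
Correct weak derivative would be u'(x) = 2*x - 2.


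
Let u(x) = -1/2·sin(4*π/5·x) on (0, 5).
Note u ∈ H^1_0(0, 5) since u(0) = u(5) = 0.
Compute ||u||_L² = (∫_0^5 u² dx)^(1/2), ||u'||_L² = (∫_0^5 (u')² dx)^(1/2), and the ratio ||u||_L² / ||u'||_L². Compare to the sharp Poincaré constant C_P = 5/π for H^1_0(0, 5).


||u||_L² / ||u'||_L² = 5/(4*π) < C_P = 5/π.

u(x) = -1/2·sin(4*π/5·x), so u'(x) = -2*π*cos(4*π*x/5)/5.
Writing u(x) = A·sin(kπx/L) with A = -1/2 and k = 4, use ∫_0^L sin²(kπx/L) dx = L/2 and ∫_0^L cos²(kπx/L) dx = L/2.
u² = 1/4·sin²(4*π/5·x) and (u')² = 4*π^2/25·cos²(4*π/5·x), and each of sin², cos² integrates to L/2 = 5/2 over (0, 5).
∫_0^5 u² dx = 5/8, so ||u||_L² = sqrt(10)/4.
∫_0^5 (u')² dx = 2*π^2/5, so ||u'||_L² = sqrt(10)*π/5.
Ratio ||u||_L² / ||u'||_L² = 5/(4*π).
Sharp Poincaré constant on H^1_0(0, 5) is C_P = L/π = 5/π, achieved by sin(π/5·x).
This is the k = 4 harmonic; the ratio L/(kπ) is strictly less than C_P = L/π, consistent with the sharp inequality ||u||_L² ≤ C_P ||u'||_L².


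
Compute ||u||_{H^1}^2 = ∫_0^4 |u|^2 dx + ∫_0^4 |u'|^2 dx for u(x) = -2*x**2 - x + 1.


||u||_{H^1}^2 = 21128/15

The H^1 norm (squared) on an interval (0, L) is
  ||u||_{H^1}^2 = ∫_0^L u(x)^2 dx + ∫_0^L u'(x)^2 dx.
Compute u'(x) = -4*x - 1.
Then u(x)^2 = 4*x**4 + 4*x**3 - 3*x**2 - 2*x + 1 and u'(x)^2 = 16*x**2 + 8*x + 1.
Integrate each monomial from 0 to 4 using ∫_0^4 c·x^n dx = c·4^(n+1)/(n+1):
  ∫_0^4 u(x)^2 dx = ∫_0^4 (4*x^4 + 4*x^3 - 3*x^2 - 2*x + 1) dx. Term by term:
    ∫_0^4 4*x^4 dx = 4096/5;  ∫_0^4 4*x^3 dx = 256;  ∫_0^4 -3*x^2 dx = -64;
    ∫_0^4 -2*x dx = -16;  ∫_0^4 1 dx = 4.
  Sum: 4096/5 + 256 − 64 − 16 + 4 = 4996/5.
  ∫_0^4 u'(x)^2 dx = ∫_0^4 (16*x^2 + 8*x + 1) dx. Term by term:
    ∫_0^4 16*x^2 dx = 1024/3;  ∫_0^4 8*x dx = 64;  ∫_0^4 1 dx = 4.
  Sum: 1024/3 + 64 + 4 = 1228/3.
Adding: ||u||_{H^1}^2 = 4996/5 + 1228/3 = 21128/15.


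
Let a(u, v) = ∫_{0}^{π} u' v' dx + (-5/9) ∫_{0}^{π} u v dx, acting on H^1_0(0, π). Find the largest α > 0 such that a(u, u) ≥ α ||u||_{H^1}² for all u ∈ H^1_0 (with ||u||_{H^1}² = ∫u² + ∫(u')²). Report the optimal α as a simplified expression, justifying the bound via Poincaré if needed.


α = 2/9

Coercivity of a(·,·) on H^1_0(0, π) means a(u, u) ≥ α ||u||_{H^1}² for every u ∈ H^1_0.
The interval has length L = π, and Poincaré/coercivity depend only on L. Here a(u, u) = ∫(u')² + (-5/9)·∫u².
Here c = -5/9 < 0 with |c| < (π/L)² = 1, so coercivity still holds. The condition a(u,u) ≥ α||u||_{H^1}² reads (1−α)∫(u')² ≥ (α−c)∫u². Any admissible α is ≤ 1 (rapidly oscillating u have ∫u²/∫(u')² → 0), and α = 1 would force 0 ≥ (1−c)∫u², impossible since c < 1; so 1−α > 0. By the sharp Poincaré inequality on H^1_0 of an interval of length L, ∫(u')² ≥ (π/L)²∫u² with equality for the first sine mode sin(π(x−x₀)/L) (x₀ the left endpoint), so the inequality holds for all u iff (1−α)(π/L)² ≥ α − c, i.e. α ≤ ((π/L)² + c)/((π/L)² + 1) = (1 + c(L/π)²)/(1 + (L/π)²). (Direct route, valid since c ≤ 0: Poincaré gives c∫u² ≥ c(L/π)²∫(u')², so a(u,u) ≥ (1 + c(L/π)²)∫(u')², while ||u||_{H^1}² ≤ (1 + (L/π)²)∫(u')²; dividing yields the same α.) With (π/L)² = 1 and c = -5/9, the largest admissible constant is α = ((π/L)² + c)/((π/L)² + 1).
Simplifying, α = 2/9.


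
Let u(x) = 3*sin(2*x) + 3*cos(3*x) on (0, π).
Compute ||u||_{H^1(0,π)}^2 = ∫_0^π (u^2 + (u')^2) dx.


||u||_{H^1(0,π)}^2 = -144 + 135*π/2

u'(x) = -9*sin(3*x) + 6*cos(2*x).
Expand u² and (u')² and integrate term by term on (0, π), using: for integers n ≥ 1, ∫_0^π sin²(nx) dx = ∫_0^π cos²(nx) dx = π/2; for n ≠ n', ∫_0^π sin(nx)sin(n'x) dx = ∫_0^π cos(nx)cos(n'x) dx = 0; and by product-to-sum, ∫_0^π sin(nx)cos(n'x) dx = ½∫_0^π [sin((n+n')x) + sin((n−n')x)] dx, which is 0 when n+n' is even and 2n/(n²−n'²) when n+n' is odd (it need not vanish on (0, π)).
  u² squared terms: (3)²·∫cos(3x)² dx = 9·π/2 = 9*π/2;  (3)²·∫sin(2x)² dx = 9·π/2 = 9*π/2.
  u² cross terms: 2·(3)·(3)·∫cos(3x)·sin(2x) dx = 18·(-4/5) = -72/5.
  So ∫_0^π u² dx = 9*π/2 + 9*π/2 − 72/5 = -72/5 + 9*π.
  (u')² squared terms: (-9)²·∫sin(3x)² dx = 81·π/2 = 81*π/2;  (6)²·∫cos(2x)² dx = 36·π/2 = 18*π.
  (u')² cross terms: 2·(-9)·(6)·∫sin(3x)·cos(2x) dx = -108·(6/5) = -648/5.
  So ∫_0^π (u')² dx = 81*π/2 + 18*π − 648/5 = -648/5 + 117*π/2.
||u||_{H^1}^2 = (-72/5 + 9*π) + (-648/5 + 117*π/2) = -144 + 135*π/2.


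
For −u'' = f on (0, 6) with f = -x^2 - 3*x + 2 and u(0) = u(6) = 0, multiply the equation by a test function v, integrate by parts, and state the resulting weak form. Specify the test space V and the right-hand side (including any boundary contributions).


V = H^1_0(0, 6) (so v(0) = v(6) = 0); weak form: ∫_0^6 u'v' dx = ∫_0^6 (-x^2 - 3*x + 2) v dx for all v ∈ V.

Multiply both sides by a test function v and integrate from 0 to 6:
  ∫_0^6 −u''(x) v(x) dx = ∫_0^6 f(x) v(x) dx.
Integrate the LHS by parts once:
  ∫_0^6 −u'' v dx = −[u'(x) v(x)]_0^6 + ∫_0^6 u'(x) v'(x) dx.
Thus ∫_0^6 u'(x) v'(x) dx = ∫_0^6 f(x) v(x) dx + [u'(x) v(x)]_0^6.
Choose V so that boundary terms are either known or forced to vanish.
u is Dirichlet: u(0) = u(6) = 0. Let V = H^1_0(0, 6); then v(0) = v(6) = 0, and [u' v]_0^6 = 0.
Weak formulation: find u (satisfying any essential BC) such that ∫_0^6 u'(x) v'(x) dx = ∫_0^6 f v dx for all v ∈ V.
Substituting f(x) = -x^2 - 3*x + 2, the right-hand side is ∫_0^6 (-x^2 - 3*x + 2) v dx.


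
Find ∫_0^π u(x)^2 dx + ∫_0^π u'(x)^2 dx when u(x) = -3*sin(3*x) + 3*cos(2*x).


||u||_{H^1(0,π)}^2 = -108 + 135*π/2

u'(x) = -6*sin(2*x) - 9*cos(3*x).
Expand u² and (u')² and integrate term by term on (0, π), using: for integers n ≥ 1, ∫_0^π sin²(nx) dx = ∫_0^π cos²(nx) dx = π/2; for n ≠ n', ∫_0^π sin(nx)sin(n'x) dx = ∫_0^π cos(nx)cos(n'x) dx = 0; and by product-to-sum, ∫_0^π sin(nx)cos(n'x) dx = ½∫_0^π [sin((n+n')x) + sin((n−n')x)] dx, which is 0 when n+n' is even and 2n/(n²−n'²) when n+n' is odd (it need not vanish on (0, π)).
  u² squared terms: (-3)²·∫sin(3x)² dx = 9·π/2 = 9*π/2;  (3)²·∫cos(2x)² dx = 9·π/2 = 9*π/2.
  u² cross terms: 2·(-3)·(3)·∫sin(3x)·cos(2x) dx = -18·(6/5) = -108/5.
  So ∫_0^π u² dx = 9*π/2 + 9*π/2 − 108/5 = -108/5 + 9*π.
  (u')² squared terms: (-9)²·∫cos(3x)² dx = 81·π/2 = 81*π/2;  (-6)²·∫sin(2x)² dx = 36·π/2 = 18*π.
  (u')² cross terms: 2·(-9)·(-6)·∫cos(3x)·sin(2x) dx = 108·(-4/5) = -432/5.
  So ∫_0^π (u')² dx = 81*π/2 + 18*π − 432/5 = -432/5 + 117*π/2.
||u||_{H^1}^2 = (-108/5 + 9*π) + (-432/5 + 117*π/2) = -108 + 135*π/2.


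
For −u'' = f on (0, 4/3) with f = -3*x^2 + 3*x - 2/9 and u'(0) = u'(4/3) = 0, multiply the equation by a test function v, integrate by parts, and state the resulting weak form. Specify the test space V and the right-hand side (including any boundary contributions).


V = H^1(0, 4/3) (no boundary constraint on v; u is determined up to an additive constant); weak form: ∫_0^4/3 u'v' dx = ∫_0^4/3 (-3*x^2 + 3*x - 2/9) v dx for all v ∈ V.

Multiply both sides by a test function v and integrate from 0 to 4/3:
  ∫_0^4/3 −u''(x) v(x) dx = ∫_0^4/3 f(x) v(x) dx.
Integrate the LHS by parts once:
  ∫_0^4/3 −u'' v dx = −[u'(x) v(x)]_0^4/3 + ∫_0^4/3 u'(x) v'(x) dx.
Thus ∫_0^4/3 u'(x) v'(x) dx = ∫_0^4/3 f(x) v(x) dx + [u'(x) v(x)]_0^4/3.
Choose V so that boundary terms are either known or forced to vanish.
u has homogeneous Neumann: u'(0) = u'(4/3) = 0. So [u' v]_0^4/3 = 0·v(4/3) − 0·v(0) = 0 for any v; take V = H^1(0, 4/3).
Weak formulation: find u (satisfying any essential BC) such that ∫_0^4/3 u'(x) v'(x) dx = ∫_0^4/3 f v dx for all v ∈ V (homogeneous Neumann, so boundary terms vanish).
Substituting f(x) = -3*x^2 + 3*x - 2/9, the right-hand side is ∫_0^4/3 (-3*x^2 + 3*x - 2/9) v dx.
Compatibility check (pure Neumann): taking v ≡ 1 ∈ V gives 0 = ∫_0^4/3 f dx + (0) − (0), i.e. ∫_0^4/3 f dx must equal u'(0) − u'(4/3) = 0. Indeed ∫_0^4/3 (-3*x^2 + 3*x - 2/9) dx = 0, so the data are compatible. The solution is then unique only up to an additive constant (fix it e.g. by requiring ∫_0^4/3 u dx = 0).


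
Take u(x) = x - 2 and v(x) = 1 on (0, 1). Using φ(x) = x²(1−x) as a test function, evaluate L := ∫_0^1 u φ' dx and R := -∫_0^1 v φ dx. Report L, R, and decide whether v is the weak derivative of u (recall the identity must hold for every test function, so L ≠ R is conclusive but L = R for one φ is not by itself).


LHS = -1/12, RHS = -1/12. Yes, v = u' weakly.

u(x) = x - 2, classical derivative u'(x) = 1.
φ(x) = x²(1−x), so φ'(x) = x*(2 - 3*x).
Note φ(0) = φ(1) = 0, so the boundary term u·φ vanishes.
LHS = ∫_0^1 u(x) φ'(x) dx = ∫_0^1 (-3*x^3 + 8*x^2 - 4*x) dx. Term by term:
  ∫_0^1 -3*x^3 dx = -3/4;  ∫_0^1 8*x^2 dx = 8/3;  ∫_0^1 -4*x dx = -2.
Sum: -3/4 + 8/3 − 2 = -1/12.
So LHS = -1/12.
∫_0^1 v(x) φ(x) dx = ∫_0^1 (-x^3 + x^2) dx. Term by term:
  ∫_0^1 -x^3 dx = -1/4;  ∫_0^1 x^2 dx = 1/3.
Sum: -1/4 + 1/3 = 1/12.
So RHS = -∫_0^1 v(x) φ(x) dx = -1/12.
LHS = RHS, so the identity holds for this test φ.
Moreover u is smooth here and v(x) = u'(x) = 1 pointwise, so the identity holds for every test function. Hence v is the weak derivative of u.


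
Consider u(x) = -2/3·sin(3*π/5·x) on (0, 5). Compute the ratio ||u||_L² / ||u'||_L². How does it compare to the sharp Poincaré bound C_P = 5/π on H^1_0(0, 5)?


||u||_L² / ||u'||_L² = 5/(3*π) < C_P = 5/π.

u(x) = -2/3·sin(3*π/5·x), so u'(x) = -2*π*cos(3*π*x/5)/5.
Writing u(x) = A·sin(kπx/L) with A = -2/3 and k = 3, use ∫_0^L sin²(kπx/L) dx = L/2 and ∫_0^L cos²(kπx/L) dx = L/2.
u² = 4/9·sin²(3*π/5·x) and (u')² = 4*π^2/25·cos²(3*π/5·x), and each of sin², cos² integrates to L/2 = 5/2 over (0, 5).
∫_0^5 u² dx = 10/9, so ||u||_L² = sqrt(10)/3.
∫_0^5 (u')² dx = 2*π^2/5, so ||u'||_L² = sqrt(10)*π/5.
Ratio ||u||_L² / ||u'||_L² = 5/(3*π).
Sharp Poincaré constant on H^1_0(0, 5) is C_P = L/π = 5/π, achieved by sin(π/5·x).
This is the k = 3 harmonic; the ratio L/(kπ) is strictly less than C_P = L/π, consistent with the sharp inequality ||u||_L² ≤ C_P ||u'||_L².


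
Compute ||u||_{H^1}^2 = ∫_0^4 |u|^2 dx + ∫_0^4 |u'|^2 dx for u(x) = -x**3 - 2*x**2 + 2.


||u||_{H^1}^2 = 966032/105

The H^1 norm (squared) on an interval (0, L) is
  ||u||_{H^1}^2 = ∫_0^L u(x)^2 dx + ∫_0^L u'(x)^2 dx.
Compute u'(x) = -3*x**2 - 4*x.
Then u(x)^2 = x**6 + 4*x**5 + 4*x**4 - 4*x**3 - 8*x**2 + 4 and u'(x)^2 = 9*x**4 + 24*x**3 + 16*x**2.
Integrate each monomial from 0 to 4 using ∫_0^4 c·x^n dx = c·4^(n+1)/(n+1):
  ∫_0^4 u(x)^2 dx = ∫_0^4 (x^6 + 4*x^5 + 4*x^4 - 4*x^3 - 8*x^2 + 4) dx. Term by term:
    ∫_0^4 x^6 dx = 16384/7;  ∫_0^4 4*x^5 dx = 8192/3;  ∫_0^4 4*x^4 dx = 4096/5;
    ∫_0^4 -4*x^3 dx = -256;  ∫_0^4 -8*x^2 dx = -512/3;  ∫_0^4 4 dx = 16.
  Sum: 16384/7 + 8192/3 + 4096/5 − 256 − 512/3 + 16 = 191792/35.
  ∫_0^4 u'(x)^2 dx = ∫_0^4 (9*x^4 + 24*x^3 + 16*x^2) dx. Term by term:
    ∫_0^4 9*x^4 dx = 9216/5;  ∫_0^4 24*x^3 dx = 1536;  ∫_0^4 16*x^2 dx = 1024/3.
  Sum: 9216/5 + 1536 + 1024/3 = 55808/15.
Adding: ||u||_{H^1}^2 = 191792/35 + 55808/15 = 966032/105.


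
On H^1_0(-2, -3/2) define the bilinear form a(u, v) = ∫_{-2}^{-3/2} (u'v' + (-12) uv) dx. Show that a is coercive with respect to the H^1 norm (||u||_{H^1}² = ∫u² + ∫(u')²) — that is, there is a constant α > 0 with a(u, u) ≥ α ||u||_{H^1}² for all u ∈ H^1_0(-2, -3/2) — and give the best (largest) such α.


α = 4*(-3 + π^2)/(1 + 4*π^2)

Coercivity of a(·,·) on H^1_0(-2, -3/2) means a(u, u) ≥ α ||u||_{H^1}² for every u ∈ H^1_0.
The interval has length L = 1/2, and Poincaré/coercivity depend only on L. Here a(u, u) = ∫(u')² + (-12)·∫u².
Here c = -12 < 0 with |c| < (π/L)² = 4*π^2, so coercivity still holds. The condition a(u,u) ≥ α||u||_{H^1}² reads (1−α)∫(u')² ≥ (α−c)∫u². Any admissible α is ≤ 1 (rapidly oscillating u have ∫u²/∫(u')² → 0), and α = 1 would force 0 ≥ (1−c)∫u², impossible since c < 1; so 1−α > 0. By the sharp Poincaré inequality on H^1_0 of an interval of length L, ∫(u')² ≥ (π/L)²∫u² with equality for the first sine mode sin(π(x−x₀)/L) (x₀ the left endpoint), so the inequality holds for all u iff (1−α)(π/L)² ≥ α − c, i.e. α ≤ ((π/L)² + c)/((π/L)² + 1) = (1 + c(L/π)²)/(1 + (L/π)²). (Direct route, valid since c ≤ 0: Poincaré gives c∫u² ≥ c(L/π)²∫(u')², so a(u,u) ≥ (1 + c(L/π)²)∫(u')², while ||u||_{H^1}² ≤ (1 + (L/π)²)∫(u')²; dividing yields the same α.) With (π/L)² = 4*π^2 and c = -12, the largest admissible constant is α = ((π/L)² + c)/((π/L)² + 1).
Simplifying, α = 4*(-3 + π^2)/(1 + 4*π^2).


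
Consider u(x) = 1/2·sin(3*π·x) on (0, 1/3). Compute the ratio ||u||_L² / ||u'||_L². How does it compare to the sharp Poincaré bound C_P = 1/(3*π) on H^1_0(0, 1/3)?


||u||_L² / ||u'||_L² = 1/(3*π) = C_P.

u(x) = 1/2·sin(3*π·x), so u'(x) = 3*π*cos(3*π*x)/2.
Writing u(x) = A·sin(kπx/L) with A = 1/2 and k = 1, use ∫_0^L sin²(kπx/L) dx = L/2 and ∫_0^L cos²(kπx/L) dx = L/2.
u² = 1/4·sin²(3*π·x) and (u')² = 9*π^2/4·cos²(3*π·x), and each of sin², cos² integrates to L/2 = 1/6 over (0, 1/3).
∫_0^1/3 u² dx = 1/24, so ||u||_L² = sqrt(6)/12.
∫_0^1/3 (u')² dx = 3*π^2/8, so ||u'||_L² = sqrt(6)*π/4.
Ratio ||u||_L² / ||u'||_L² = 1/(3*π).
Sharp Poincaré constant on H^1_0(0, 1/3) is C_P = L/π = 1/(3*π), achieved by sin(3*π·x).
This is the k = 1 eigenfunction (up to amplitude), so the ratio equals the sharp Poincaré constant exactly.


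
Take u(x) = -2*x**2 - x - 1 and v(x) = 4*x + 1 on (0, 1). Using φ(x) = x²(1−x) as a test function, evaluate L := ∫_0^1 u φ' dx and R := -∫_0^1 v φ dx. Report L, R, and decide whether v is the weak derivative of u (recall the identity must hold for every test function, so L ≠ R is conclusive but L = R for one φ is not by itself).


LHS = 17/60, RHS = -17/60. No, v is not the weak derivative of u.

u(x) = -2*x**2 - x - 1, classical derivative u'(x) = -4*x - 1.
φ(x) = x²(1−x), so φ'(x) = x*(2 - 3*x).
Note φ(0) = φ(1) = 0, so the boundary term u·φ vanishes.
LHS = ∫_0^1 u(x) φ'(x) dx = ∫_0^1 (6*x^4 - x^3 + x^2 - 2*x) dx. Term by term:
  ∫_0^1 6*x^4 dx = 6/5;  ∫_0^1 -x^3 dx = -1/4;  ∫_0^1 x^2 dx = 1/3;
  ∫_0^1 -2*x dx = -1.
Sum: 6/5 − 1/4 + 1/3 − 1 = 17/60.
So LHS = 17/60.
∫_0^1 v(x) φ(x) dx = ∫_0^1 (-4*x^4 + 3*x^3 + x^2) dx. Term by term:
  ∫_0^1 -4*x^4 dx = -4/5;  ∫_0^1 3*x^3 dx = 3/4;  ∫_0^1 x^2 dx = 1/3.
Sum: -4/5 + 3/4 + 1/3 = 17/60.
So RHS = -∫_0^1 v(x) φ(x) dx = -17/60.
LHS − RHS = 17/30 ≠ 0, so the identity fails.
(For a valid weak derivative the identity must hold for EVERY test function, in particular this one. The failure shows v is NOT the weak derivative of u.)
Correct weak derivative would be u'(x) = -4*x - 1.


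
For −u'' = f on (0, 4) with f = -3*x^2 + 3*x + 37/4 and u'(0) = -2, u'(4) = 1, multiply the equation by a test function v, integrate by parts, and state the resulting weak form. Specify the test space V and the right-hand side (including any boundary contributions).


V = H^1(0, 4) (v unrestricted at boundary; u is determined up to an additive constant); weak form: ∫_0^4 u'v' dx = ∫_0^4 (-3*x^2 + 3*x + 37/4) v dx + v(4) + 2·v(0) for all v ∈ V.

Multiply both sides by a test function v and integrate from 0 to 4:
  ∫_0^4 −u''(x) v(x) dx = ∫_0^4 f(x) v(x) dx.
Integrate the LHS by parts once:
  ∫_0^4 −u'' v dx = −[u'(x) v(x)]_0^4 + ∫_0^4 u'(x) v'(x) dx.
Thus ∫_0^4 u'(x) v'(x) dx = ∫_0^4 f(x) v(x) dx + [u'(x) v(x)]_0^4.
Choose V so that boundary terms are either known or forced to vanish.
u has inhomogeneous Neumann u'(0) = -2, u'(4) = 1. [u' v]_0^4 = (1)·v(4) − (-2)·v(0) = v(4) + 2·v(0). Take V = H^1(0, 4); boundary term becomes part of RHS.
Weak formulation: find u (satisfying any essential BC) such that ∫_0^4 u'(x) v'(x) dx = ∫_0^4 f v dx + v(4) + 2·v(0) for all v ∈ V (Neumann data are natural BCs: they enter the RHS as boundary terms).
Substituting f(x) = -3*x^2 + 3*x + 37/4, the right-hand side is ∫_0^4 (-3*x^2 + 3*x + 37/4) v dx + v(4) + 2·v(0).
Compatibility check (pure Neumann): taking v ≡ 1 ∈ V gives 0 = ∫_0^4 f dx + (1) − (-2), i.e. ∫_0^4 f dx must equal u'(0) − u'(4) = -3. Indeed ∫_0^4 (-3*x^2 + 3*x + 37/4) dx = -3, so the data are compatible. The solution is then unique only up to an additive constant (fix it e.g. by requiring ∫_0^4 u dx = 0).


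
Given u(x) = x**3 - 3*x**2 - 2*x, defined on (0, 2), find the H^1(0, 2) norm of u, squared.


||u||_{H^1}^2 = 8248/105

The H^1 norm (squared) on an interval (0, L) is
  ||u||_{H^1}^2 = ∫_0^L u(x)^2 dx + ∫_0^L u'(x)^2 dx.
Compute u'(x) = 3*x**2 - 6*x - 2.
Then u(x)^2 = x**6 - 6*x**5 + 5*x**4 + 12*x**3 + 4*x**2 and u'(x)^2 = 9*x**4 - 36*x**3 + 24*x**2 + 24*x + 4.
Integrate each monomial from 0 to 2 using ∫_0^2 c·x^n dx = c·2^(n+1)/(n+1):
  ∫_0^2 u(x)^2 dx = ∫_0^2 (x^6 - 6*x^5 + 5*x^4 + 12*x^3 + 4*x^2) dx. Term by term:
    ∫_0^2 x^6 dx = 128/7;  ∫_0^2 -6*x^5 dx = -64;  ∫_0^2 5*x^4 dx = 32;
    ∫_0^2 12*x^3 dx = 48;  ∫_0^2 4*x^2 dx = 32/3.
  Sum: 128/7 − 64 + 32 + 48 + 32/3 = 944/21.
  ∫_0^2 u'(x)^2 dx = ∫_0^2 (9*x^4 - 36*x^3 + 24*x^2 + 24*x + 4) dx. Term by term:
    ∫_0^2 9*x^4 dx = 288/5;  ∫_0^2 -36*x^3 dx = -144;  ∫_0^2 24*x^2 dx = 64;
    ∫_0^2 24*x dx = 48;  ∫_0^2 4 dx = 8.
  Sum: 288/5 − 144 + 64 + 48 + 8 = 168/5.
Adding: ||u||_{H^1}^2 = 944/21 + 168/5 = 8248/105.


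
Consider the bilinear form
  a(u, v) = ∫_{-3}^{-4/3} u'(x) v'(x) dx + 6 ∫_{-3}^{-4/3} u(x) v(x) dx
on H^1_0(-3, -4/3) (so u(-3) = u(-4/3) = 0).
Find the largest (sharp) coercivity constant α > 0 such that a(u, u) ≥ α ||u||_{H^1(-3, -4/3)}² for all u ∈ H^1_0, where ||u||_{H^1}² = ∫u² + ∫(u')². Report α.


α = 1

Coercivity of a(·,·) on H^1_0(-3, -4/3) means a(u, u) ≥ α ||u||_{H^1}² for every u ∈ H^1_0.
The interval has length L = 5/3, and Poincaré/coercivity depend only on L. Here a(u, u) = ∫(u')² + (6)·∫u².
Here c = 6 ≥ 1, so a(u,u) = ∫(u')² + c∫u² ≥ ∫(u')² + ∫u² = ||u||_{H^1}², i.e. α = 1 works. No larger α is possible: a(u,u) ≥ α||u||_{H^1}² means (1−α)∫(u')² ≥ (α−c)∫u², and for the modes u_n = sin(nπ(x−x₀)/L) (x₀ the left endpoint) one has ∫u_n²/∫(u_n')² = (L/(nπ))² → 0, so a(u_n,u_n)/||u_n||_{H^1}² → 1. Hence the optimal constant is α = 1.
Therefore α = 1.


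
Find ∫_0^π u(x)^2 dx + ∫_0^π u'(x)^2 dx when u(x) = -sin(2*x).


||u||_{H^1(0,π)}^2 = 5*π/2

u'(x) = -2*cos(2*x).
Expand u² and (u')² and integrate term by term on (0, π), using: for integers n ≥ 1, ∫_0^π sin²(nx) dx = ∫_0^π cos²(nx) dx = π/2; for n ≠ n', ∫_0^π sin(nx)sin(n'x) dx = ∫_0^π cos(nx)cos(n'x) dx = 0; and by product-to-sum, ∫_0^π sin(nx)cos(n'x) dx = ½∫_0^π [sin((n+n')x) + sin((n−n')x)] dx, which is 0 when n+n' is even and 2n/(n²−n'²) when n+n' is odd (it need not vanish on (0, π)).
  u² squared terms: (-1)²·∫sin(2x)² dx = 1·π/2 = π/2.
  So ∫_0^π u² dx = π/2.
  (u')² squared terms: (-2)²·∫cos(2x)² dx = 4·π/2 = 2*π.
  So ∫_0^π (u')² dx = 2*π.
||u||_{H^1}^2 = (π/2) + (2*π) = 5*π/2.


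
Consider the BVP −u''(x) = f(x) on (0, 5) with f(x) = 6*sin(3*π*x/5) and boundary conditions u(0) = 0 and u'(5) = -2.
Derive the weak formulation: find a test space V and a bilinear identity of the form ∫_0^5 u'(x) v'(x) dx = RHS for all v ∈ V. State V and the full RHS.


V = {v ∈ H^1(0, 5) : v(0) = 0} (test functions vanish at x = 0 where u is specified); weak form: ∫_0^5 u'v' dx = ∫_0^5 (6*sin(3*π*x/5)) v dx − 2·v(5) for all v ∈ V.

Multiply both sides by a test function v and integrate from 0 to 5:
  ∫_0^5 −u''(x) v(x) dx = ∫_0^5 f(x) v(x) dx.
Integrate the LHS by parts once:
  ∫_0^5 −u'' v dx = −[u'(x) v(x)]_0^5 + ∫_0^5 u'(x) v'(x) dx.
Thus ∫_0^5 u'(x) v'(x) dx = ∫_0^5 f(x) v(x) dx + [u'(x) v(x)]_0^5.
Choose V so that boundary terms are either known or forced to vanish.
Mixed BC: u(0) = 0 (Dirichlet) and u'(5) = -2 (Neumann). Define V = {v ∈ H^1(0, 5) : v(0) = 0}. Then [u' v]_0^5 = u'(5)·v(5) − u'(0)·0 = − 2·v(5).
Weak formulation: find u (satisfying any essential BC) such that ∫_0^5 u'(x) v'(x) dx = ∫_0^5 f v dx − 2·v(5) for all v ∈ V (Dirichlet at 0 absorbed into V; Neumann datum at x = 5 contributes the boundary term).
Substituting f(x) = 6*sin(3*π*x/5), the right-hand side is ∫_0^5 (6*sin(3*π*x/5)) v dx − 2·v(5).


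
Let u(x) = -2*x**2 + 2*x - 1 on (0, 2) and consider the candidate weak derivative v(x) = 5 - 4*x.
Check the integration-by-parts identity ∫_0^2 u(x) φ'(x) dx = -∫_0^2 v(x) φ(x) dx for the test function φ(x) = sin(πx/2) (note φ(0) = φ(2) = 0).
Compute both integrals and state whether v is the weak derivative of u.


LHS = 8/π, RHS = -4/π. No, v is not the weak derivative of u.

u(x) = -2*x**2 + 2*x - 1, classical derivative u'(x) = 2 - 4*x.
φ(x) = sin(πx/2), so φ'(x) = π*cos(π*x/2)/2.
Note φ(0) = φ(2) = 0, so the boundary term u·φ vanishes.
LHS = ∫_0^2 u(x) φ'(x) dx = ∫_0^2 (-π*x^2*cos(π*x/2) + π*x*cos(π*x/2) - π*cos(π*x/2)/2) dx. Term by term:
  ∫_0^2 -π*cos(π*x/2)/2 dx = 0;  ∫_0^2 π*x*cos(π*x/2) dx = -8/π;  ∫_0^2 -π*x^2*cos(π*x/2) dx = 16/π.
Sum: 0 − 8/π + 16/π = 8/π.
So LHS = 8/π.
∫_0^2 v(x) φ(x) dx = ∫_0^2 (-4*x*sin(π*x/2) + 5*sin(π*x/2)) dx. Term by term:
  ∫_0^2 5*sin(π*x/2) dx = 20/π;  ∫_0^2 -4*x*sin(π*x/2) dx = -16/π.
Sum: 20/π − 16/π = 4/π.
So RHS = -∫_0^2 v(x) φ(x) dx = -4/π.
LHS − RHS = 12/π ≠ 0, so the identity fails.
(For a valid weak derivative the identity must hold for EVERY test function, in particular this one. The failure shows v is NOT the weak derivative of u.)
Correct weak derivative would be u'(x) = 2 - 4*x.


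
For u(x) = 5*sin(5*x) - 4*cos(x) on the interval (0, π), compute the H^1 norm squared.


||u||_{H^1(0,π)}^2 = 341*π

u'(x) = 4*sin(x) + 25*cos(5*x).
Expand u² and (u')² and integrate term by term on (0, π), using: for integers n ≥ 1, ∫_0^π sin²(nx) dx = ∫_0^π cos²(nx) dx = π/2; for n ≠ n', ∫_0^π sin(nx)sin(n'x) dx = ∫_0^π cos(nx)cos(n'x) dx = 0; and by product-to-sum, ∫_0^π sin(nx)cos(n'x) dx = ½∫_0^π [sin((n+n')x) + sin((n−n')x)] dx, which is 0 when n+n' is even and 2n/(n²−n'²) when n+n' is odd (it need not vanish on (0, π)).
  u² squared terms: (-4)²·∫cos(x)² dx = 16·π/2 = 8*π;  (5)²·∫sin(5x)² dx = 25·π/2 = 25*π/2.
  u² cross terms: 2·(-4)·(5)·∫cos(x)·sin(5x) dx = -40·(0) = 0.
  So ∫_0^π u² dx = 8*π + 25*π/2 + 0 = 41*π/2.
  (u')² squared terms: (4)²·∫sin(x)² dx = 16·π/2 = 8*π;  (25)²·∫cos(5x)² dx = 625·π/2 = 625*π/2.
  (u')² cross terms: 2·(4)·(25)·∫sin(x)·cos(5x) dx = 200·(0) = 0.
  So ∫_0^π (u')² dx = 8*π + 625*π/2 + 0 = 641*π/2.
||u||_{H^1}^2 = (41*π/2) + (641*π/2) = 341*π.


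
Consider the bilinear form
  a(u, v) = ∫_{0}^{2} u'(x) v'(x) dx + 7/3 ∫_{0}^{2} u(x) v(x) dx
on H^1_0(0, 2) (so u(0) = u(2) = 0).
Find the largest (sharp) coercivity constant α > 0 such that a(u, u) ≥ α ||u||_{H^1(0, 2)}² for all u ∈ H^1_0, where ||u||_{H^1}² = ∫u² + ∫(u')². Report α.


α = 1

Coercivity of a(·,·) on H^1_0(0, 2) means a(u, u) ≥ α ||u||_{H^1}² for every u ∈ H^1_0.
The interval has length L = 2, and Poincaré/coercivity depend only on L. Here a(u, u) = ∫(u')² + (7/3)·∫u².
Here c = 7/3 ≥ 1, so a(u,u) = ∫(u')² + c∫u² ≥ ∫(u')² + ∫u² = ||u||_{H^1}², i.e. α = 1 works. No larger α is possible: a(u,u) ≥ α||u||_{H^1}² means (1−α)∫(u')² ≥ (α−c)∫u², and for the modes u_n = sin(nπ(x−x₀)/L) (x₀ the left endpoint) one has ∫u_n²/∫(u_n')² = (L/(nπ))² → 0, so a(u_n,u_n)/||u_n||_{H^1}² → 1. Hence the optimal constant is α = 1.
Therefore α = 1.


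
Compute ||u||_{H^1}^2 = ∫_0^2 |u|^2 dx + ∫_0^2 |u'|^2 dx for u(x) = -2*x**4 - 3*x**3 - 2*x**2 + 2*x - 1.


||u||_{H^1}^2 = 1469086/315

The H^1 norm (squared) on an interval (0, L) is
  ||u||_{H^1}^2 = ∫_0^L u(x)^2 dx + ∫_0^L u'(x)^2 dx.
Compute u'(x) = -8*x**3 - 9*x**2 - 4*x + 2.
Then u(x)^2 = 4*x**8 + 12*x**7 + 17*x**6 + 4*x**5 - 4*x**4 - 2*x**3 + 8*x**2 - 4*x + 1 and u'(x)^2 = 64*x**6 + 144*x**5 + 145*x**4 + 40*x**3 - 20*x**2 - 16*x + 4.
Integrate each monomial from 0 to 2 using ∫_0^2 c·x^n dx = c·2^(n+1)/(n+1):
  ∫_0^2 u(x)^2 dx = ∫_0^2 (4*x^8 + 12*x^7 + 17*x^6 + 4*x^5 - 4*x^4 - 2*x^3 + 8*x^2 - 4*x + 1) dx. Term by term:
    ∫_0^2 4*x^8 dx = 2048/9;  ∫_0^2 12*x^7 dx = 384;  ∫_0^2 17*x^6 dx = 2176/7;
    ∫_0^2 4*x^5 dx = 128/3;  ∫_0^2 -4*x^4 dx = -128/5;  ∫_0^2 -2*x^3 dx = -8;
    ∫_0^2 8*x^2 dx = 64/3;  ∫_0^2 -4*x dx = -8;  ∫_0^2 1 dx = 2.
  Sum: 2048/9 + 384 + 2176/7 + 128/3 − 128/5 − 8 + 64/3 − 8 + 2 = 298246/315.
  ∫_0^2 u'(x)^2 dx = ∫_0^2 (64*x^6 + 144*x^5 + 145*x^4 + 40*x^3 - 20*x^2 - 16*x + 4) dx. Term by term:
    ∫_0^2 64*x^6 dx = 8192/7;  ∫_0^2 144*x^5 dx = 1536;  ∫_0^2 145*x^4 dx = 928;
    ∫_0^2 40*x^3 dx = 160;  ∫_0^2 -20*x^2 dx = -160/3;  ∫_0^2 -16*x dx = -32;
    ∫_0^2 4 dx = 8.
  Sum: 8192/7 + 1536 + 928 + 160 − 160/3 − 32 + 8 = 78056/21.
Adding: ||u||_{H^1}^2 = 298246/315 + 78056/21 = 1469086/315.


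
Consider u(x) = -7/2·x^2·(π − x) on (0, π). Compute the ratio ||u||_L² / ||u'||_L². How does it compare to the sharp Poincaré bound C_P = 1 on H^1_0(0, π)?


||u||_L² / ||u'||_L² = sqrt(14)*π/14 < C_P = 1.

u(x) = -7/2·x^2·(π − x), so u'(x) = 7*x*(3*x - 2*π)/2.
u(x) = -7/2·x^2·(π − x) vanishes at x = 0 and x = π, so u ∈ H^1_0(0, π). Differentiate via the product rule and integrate the resulting polynomials term by term.
  ∫_0^π u² dx = ∫_0^π (49*x^6/4 - 49*π*x^5/2 + 49*π^2*x^4/4) dx. Term by term:
    ∫_0^π 49*x^6/4 dx = 7*π^7/4;  ∫_0^π -49*π*x^5/2 dx = -49*π^7/12;  ∫_0^π 49*π^2*x^4/4 dx = 49*π^7/20.
  Sum: 7*π^7/4 − 49*π^7/12 + 49*π^7/20 = 7*π^7/60.
  ∫_0^π (u')² dx = ∫_0^π (441*x^4/4 - 147*π*x^3 + 49*π^2*x^2) dx. Term by term:
    ∫_0^π 441*x^4/4 dx = 441*π^5/20;  ∫_0^π -147*π*x^3 dx = -147*π^5/4;  ∫_0^π 49*π^2*x^2 dx = 49*π^5/3.
  Sum: 441*π^5/20 − 147*π^5/4 + 49*π^5/3 = 49*π^5/30.
∫_0^π u² dx = 7*π^7/60, so ||u||_L² = sqrt(105)*π^(7/2)/30.
∫_0^π (u')² dx = 49*π^5/30, so ||u'||_L² = 7*sqrt(30)*π^(5/2)/30.
Ratio ||u||_L² / ||u'||_L² = sqrt(14)*π/14.
Sharp Poincaré constant on H^1_0(0, π) is C_P = L/π = 1, achieved by sin(x).
A polynomial bump cannot attain the sharp Poincaré constant (only the first sine eigenfunction does), so the ratio is strictly less than C_P, consistent with ||u||_L² ≤ C_P ||u'||_L².
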